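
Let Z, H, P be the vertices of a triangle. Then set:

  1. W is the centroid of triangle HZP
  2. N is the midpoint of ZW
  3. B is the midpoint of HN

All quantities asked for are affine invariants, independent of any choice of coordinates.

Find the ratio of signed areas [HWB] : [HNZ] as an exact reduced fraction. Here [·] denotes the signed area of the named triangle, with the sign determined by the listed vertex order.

[HWB]:[HNZ] = 1/2

Work in coordinates with Z = (0, 0), H = (1, 0), P = (0, 1).
1. W is the centroid of triangle HZP ⇒ W = (1/3, 1/3)
2. N is the midpoint of ZW ⇒ N = (1/6, 1/6)
3. B is the midpoint of HN ⇒ B = (7/12, 1/12)
2·[HWB] = 1/12, 2·[HNZ] = 1/6
[HWB]:[HNZ] = 1/12:1/6 = 1/2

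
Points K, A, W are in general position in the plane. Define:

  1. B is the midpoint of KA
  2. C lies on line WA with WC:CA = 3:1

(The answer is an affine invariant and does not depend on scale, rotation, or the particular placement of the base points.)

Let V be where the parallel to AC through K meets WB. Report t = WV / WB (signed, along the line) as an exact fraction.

Work in coordinates with K = (0, 0), A = (1, 0), W = (0, 1).
1. B is the midpoint of KA ⇒ B = (1/2, 0)
2. C lies on line WA with WC:CA = 3:1 ⇒ C = (3/4, 1/4)
through K parallel to AC: direction (-1/4, 1/4); meets WB at V = (1, -1)
V = W + t·(B−W) with t = 2

t = 2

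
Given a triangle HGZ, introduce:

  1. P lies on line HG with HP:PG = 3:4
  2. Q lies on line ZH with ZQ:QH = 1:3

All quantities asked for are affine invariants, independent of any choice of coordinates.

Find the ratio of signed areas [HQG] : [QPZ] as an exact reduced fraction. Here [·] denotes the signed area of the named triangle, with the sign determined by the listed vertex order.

[HQG]:[QPZ] = -7

Assign H = (0, 0), G = (1, 0), Z = (0, 1) — the answer is frame-independent, so this choice is without loss of generality.
1. P lies on line HG with HP:PG = 3:4 ⇒ P = (3/7, 0)
2. Q lies on line ZH with ZQ:QH = 1:3 ⇒ Q = (0, 3/4)
2·[HQG] = -3/4, 2·[QPZ] = 3/28
[HQG]:[QPZ] = -3/4:3/28 = -7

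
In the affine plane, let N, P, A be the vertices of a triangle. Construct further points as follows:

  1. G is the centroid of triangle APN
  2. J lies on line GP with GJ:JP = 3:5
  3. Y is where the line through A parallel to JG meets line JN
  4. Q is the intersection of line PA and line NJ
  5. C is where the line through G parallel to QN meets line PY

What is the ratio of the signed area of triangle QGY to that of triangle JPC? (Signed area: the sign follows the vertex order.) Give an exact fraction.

Set N = (0, 0), P = (1, 0), A = (0, 1); any affine frame gives the same invariant.
1. G is the centroid of triangle APN ⇒ G = (1/3, 1/3)
2. J lies on line GP with GJ:JP = 3:5 ⇒ J = (7/12, 5/24)
3. Y is where the line through A parallel to JG meets line JN ⇒ Y = (7/6, 5/12)
4. Q is the intersection of line PA and line NJ ⇒ Q = (14/19, 5/19)
5. C is where the line through G parallel to QN meets line PY ⇒ C = (19/15, 2/3)
2·[QGY] = -7/76, 2·[JPC] = 1/3
[QGY]:[JPC] = -7/76:1/3 = -21/76

[QGY]:[JPC] = -21/76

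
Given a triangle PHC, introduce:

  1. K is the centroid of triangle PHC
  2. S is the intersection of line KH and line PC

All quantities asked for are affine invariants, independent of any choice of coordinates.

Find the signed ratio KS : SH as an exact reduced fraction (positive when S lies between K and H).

Choose coordinates P = (0, 0), H = (1, 0), C = (0, 1).
1. K is the centroid of triangle PHC ⇒ K = (1/3, 1/3)
2. S is the intersection of line KH and line PC ⇒ S = (0, 1/2)
S = K + t·(H−K) with t = -1/2, so KS:SH = t:(1−t) = -1/2:3/2

KS:SH = -1/3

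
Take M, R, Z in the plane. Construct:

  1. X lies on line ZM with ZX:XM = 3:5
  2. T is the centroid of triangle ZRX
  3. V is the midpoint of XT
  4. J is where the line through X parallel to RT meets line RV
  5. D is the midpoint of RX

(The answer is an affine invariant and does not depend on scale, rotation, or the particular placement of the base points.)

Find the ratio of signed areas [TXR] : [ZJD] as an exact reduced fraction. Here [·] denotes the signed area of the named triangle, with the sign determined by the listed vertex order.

Set M = (0, 0), R = (1, 0), Z = (0, 1); any affine frame gives the same invariant.
1. X lies on line ZM with ZX:XM = 3:5 ⇒ X = (0, 5/8)
2. T is the centroid of triangle ZRX ⇒ T = (1/3, 13/24)
3. V is the midpoint of XT ⇒ V = (1/6, 7/12)
4. J is where the line through X parallel to RT meets line RV ⇒ J = (-2/3, 7/6)
5. D is the midpoint of RX ⇒ D = (1/2, 5/16)
2·[TXR] = 1/8, 2·[ZJD] = 3/8
[TXR]:[ZJD] = 1/8:3/8 = 1/3

[TXR]:[ZJD] = 1/3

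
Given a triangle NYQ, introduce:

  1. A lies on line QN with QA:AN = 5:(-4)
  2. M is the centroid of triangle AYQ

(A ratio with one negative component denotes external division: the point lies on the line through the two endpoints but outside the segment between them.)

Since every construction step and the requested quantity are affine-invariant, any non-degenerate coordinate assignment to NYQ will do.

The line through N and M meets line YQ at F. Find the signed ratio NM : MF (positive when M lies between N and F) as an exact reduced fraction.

Work in coordinates with N = (0, 0), Y = (1, 0), Q = (0, 1).
1. A lies on line QN with QA:AN = 5:(-4) ⇒ A = (0, -4)
2. M is the centroid of triangle AYQ ⇒ M = (1/3, -1)
line NM meets YQ at F = (-1/2, 3/2)
M = N + t·(F−N) with t = -2/3, so NM:MF = -2/3:5/3

NM:MF = -2/5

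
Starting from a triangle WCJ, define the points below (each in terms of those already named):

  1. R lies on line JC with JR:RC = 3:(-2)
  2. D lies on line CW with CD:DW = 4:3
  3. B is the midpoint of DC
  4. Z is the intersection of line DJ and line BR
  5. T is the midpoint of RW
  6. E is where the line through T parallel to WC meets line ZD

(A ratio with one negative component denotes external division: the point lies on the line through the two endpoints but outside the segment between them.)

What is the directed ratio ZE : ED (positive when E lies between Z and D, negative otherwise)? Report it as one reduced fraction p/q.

ZE:ED = -7/5

Work in coordinates with W = (0, 0), C = (1, 0), J = (0, 1).
1. R lies on line JC with JR:RC = 3:(-2) ⇒ R = (3, -2)
2. D lies on line CW with CD:DW = 4:3 ⇒ D = (3/7, 0)
3. B is the midpoint of DC ⇒ B = (5/7, 0)
4. Z is the intersection of line DJ and line BR ⇒ Z = (9/35, 2/5)
5. T is the midpoint of RW ⇒ T = (3/2, -1)
6. E is where the line through T parallel to WC meets line ZD ⇒ E = (6/7, -1)
E = Z + t·(D−Z) with t = 7/2, so ZE:ED = t:(1−t) = 7/2:-5/2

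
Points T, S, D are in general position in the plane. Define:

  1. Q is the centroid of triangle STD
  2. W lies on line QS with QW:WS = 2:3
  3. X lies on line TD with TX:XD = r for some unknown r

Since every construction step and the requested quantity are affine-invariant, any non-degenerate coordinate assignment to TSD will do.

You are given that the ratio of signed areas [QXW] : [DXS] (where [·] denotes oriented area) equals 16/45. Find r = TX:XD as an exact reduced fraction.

r = -5/3

Set T = (0, 0), S = (1, 0), D = (0, 1); any affine frame gives the same invariant.
1. Q is the centroid of triangle STD ⇒ Q = (1/3, 1/3)
2. W lies on line QS with QW:WS = 2:3 ⇒ W = (3/5, 1/5)
3. With TX:XD = r, write λ = r/(r+1) so X = T + λ·(D−T); X is affine-linear in λ
Every point depending on X is an affine combination of X and λ-independent points, so each such coordinate is linear in λ; the λ² term in each signed area is a multiple of (D−T)×(D−T) = 0, so 2·[QXW] and 2·[DXS] are each linear in λ. Evaluating at λ=0 and λ=1:
  2·[QXW] = -4/15·λ + 2/15,   2·[DXS] = −λ + 1
So [QXW]:[DXS] = (-4/15·λ + 2/15) / (−λ + 1). Setting this equal to 16/45:
  -4/15·λ + 2/15 = 16/45·(−λ + 1)  ⇒  λ = 5/2
Then r = λ/(1−λ) = (5/2)/(-3/2) = -5/3. Check: with r = -5/3, X = (0, 5/2) and [QXW]:[DXS] = 16/45 as required.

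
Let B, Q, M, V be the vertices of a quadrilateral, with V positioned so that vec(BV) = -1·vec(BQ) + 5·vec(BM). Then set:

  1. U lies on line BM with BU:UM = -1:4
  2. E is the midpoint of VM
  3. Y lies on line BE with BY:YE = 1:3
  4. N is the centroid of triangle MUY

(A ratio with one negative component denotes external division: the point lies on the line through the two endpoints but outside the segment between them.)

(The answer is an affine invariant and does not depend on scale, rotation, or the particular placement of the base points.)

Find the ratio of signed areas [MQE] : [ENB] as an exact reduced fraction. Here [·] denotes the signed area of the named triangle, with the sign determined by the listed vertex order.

[MQE]:[ENB] = -27/2

Work in coordinates with B = (0, 0), Q = (1, 0), M = (0, 1), V = (-1, 5).
1. U lies on line BM with BU:UM = -1:4 ⇒ U = (0, -1/3)
2. E is the midpoint of VM ⇒ E = (-1/2, 3)
3. Y lies on line BE with BY:YE = 1:3 ⇒ Y = (-1/8, 3/4)
4. N is the centroid of triangle MUY ⇒ N = (-1/24, 17/36)
2·[MQE] = 3/2, 2·[ENB] = -1/9
[MQE]:[ENB] = 3/2:-1/9 = -27/2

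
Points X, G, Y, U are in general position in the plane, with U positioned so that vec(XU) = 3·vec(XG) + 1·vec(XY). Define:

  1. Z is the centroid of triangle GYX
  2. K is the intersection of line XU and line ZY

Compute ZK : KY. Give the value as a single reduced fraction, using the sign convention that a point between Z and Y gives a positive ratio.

Choose coordinates X = (0, 0), G = (1, 0), Y = (0, 1), U = (3, 1).
1. Z is the centroid of triangle GYX ⇒ Z = (1/3, 1/3)
2. K is the intersection of line XU and line ZY ⇒ K = (3/7, 1/7)
K = Z + t·(Y−Z) with t = -2/7, so ZK:KY = t:(1−t) = -2/7:9/7

ZK:KY = -2/9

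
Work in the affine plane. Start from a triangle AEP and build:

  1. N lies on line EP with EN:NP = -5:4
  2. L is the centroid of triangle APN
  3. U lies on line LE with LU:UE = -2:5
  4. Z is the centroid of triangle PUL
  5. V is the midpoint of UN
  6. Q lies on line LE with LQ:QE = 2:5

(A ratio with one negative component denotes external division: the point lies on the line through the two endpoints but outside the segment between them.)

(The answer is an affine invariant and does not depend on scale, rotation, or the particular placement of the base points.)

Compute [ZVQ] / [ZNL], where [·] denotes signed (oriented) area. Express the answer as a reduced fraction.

Choose coordinates A = (0, 0), E = (1, 0), P = (0, 1).
1. N lies on line EP with EN:NP = -5:4 ⇒ N = (-4, 5)
2. L is the centroid of triangle APN ⇒ L = (-4/3, 2)
3. U lies on line LE with LU:UE = -2:5 ⇒ U = (-26/9, 10/3)
4. Z is the centroid of triangle PUL ⇒ Z = (-38/27, 19/9)
5. V is the midpoint of UN ⇒ V = (-31/9, 25/6)
6. Q lies on line LE with LQ:QE = 2:5 ⇒ Q = (-2/3, 10/7)
2·[ZVQ] = -25/189, 2·[ZNL] = 2/27
[ZVQ]:[ZNL] = -25/189:2/27 = -25/14

[ZVQ]:[ZNL] = -25/14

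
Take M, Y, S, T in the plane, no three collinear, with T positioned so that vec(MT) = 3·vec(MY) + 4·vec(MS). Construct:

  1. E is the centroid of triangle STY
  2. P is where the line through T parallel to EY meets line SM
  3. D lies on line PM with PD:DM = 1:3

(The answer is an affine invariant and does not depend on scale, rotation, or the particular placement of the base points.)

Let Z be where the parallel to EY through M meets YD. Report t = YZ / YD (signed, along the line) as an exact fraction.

t = -20/13

Choose coordinates M = (0, 0), Y = (1, 0), S = (0, 1), T = (3, 4).
1. E is the centroid of triangle STY ⇒ E = (4/3, 5/3)
2. P is where the line through T parallel to EY meets line SM ⇒ P = (0, -11)
3. D lies on line PM with PD:DM = 1:3 ⇒ D = (0, -33/4)
through M parallel to EY: direction (-1/3, -5/3); meets YD at Z = (33/13, 165/13)
Z = Y + t·(D−Y) with t = -20/13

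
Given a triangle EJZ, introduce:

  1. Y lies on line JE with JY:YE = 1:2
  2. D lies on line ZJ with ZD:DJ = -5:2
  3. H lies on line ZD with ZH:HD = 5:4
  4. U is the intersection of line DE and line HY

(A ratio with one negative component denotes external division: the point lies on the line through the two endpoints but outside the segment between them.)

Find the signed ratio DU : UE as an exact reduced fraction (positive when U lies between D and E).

Assign E = (0, 0), J = (1, 0), Z = (0, 1) — the answer is frame-independent, so this choice is without loss of generality.
1. Y lies on line JE with JY:YE = 1:2 ⇒ Y = (2/3, 0)
2. D lies on line ZJ with ZD:DJ = -5:2 ⇒ D = (5/3, -2/3)
3. H lies on line ZD with ZH:HD = 5:4 ⇒ H = (25/27, 2/27)
4. U is the intersection of line DE and line HY ⇒ U = (5/18, -1/9)
U = D + t·(E−D) with t = 5/6, so DU:UE = t:(1−t) = 5/6:1/6

DU:UE = 5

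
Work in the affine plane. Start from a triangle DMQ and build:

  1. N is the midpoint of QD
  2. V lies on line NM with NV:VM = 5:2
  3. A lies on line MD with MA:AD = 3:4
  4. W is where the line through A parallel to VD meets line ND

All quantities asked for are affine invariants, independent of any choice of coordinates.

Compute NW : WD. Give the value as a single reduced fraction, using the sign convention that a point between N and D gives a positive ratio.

NW:WD = -43/8

Assign D = (0, 0), M = (1, 0), Q = (0, 1) — the answer is frame-independent, so this choice is without loss of generality.
1. N is the midpoint of QD ⇒ N = (0, 1/2)
2. V lies on line NM with NV:VM = 5:2 ⇒ V = (5/7, 1/7)
3. A lies on line MD with MA:AD = 3:4 ⇒ A = (4/7, 0)
4. W is where the line through A parallel to VD meets line ND ⇒ W = (0, -4/35)
W = N + t·(D−N) with t = 43/35, so NW:WD = t:(1−t) = 43/35:-8/35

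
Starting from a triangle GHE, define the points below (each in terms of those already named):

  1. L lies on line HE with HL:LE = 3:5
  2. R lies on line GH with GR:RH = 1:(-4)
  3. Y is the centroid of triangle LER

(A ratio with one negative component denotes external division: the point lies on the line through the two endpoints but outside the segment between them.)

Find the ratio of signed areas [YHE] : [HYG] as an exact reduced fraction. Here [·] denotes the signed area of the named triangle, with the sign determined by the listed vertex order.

Choose coordinates G = (0, 0), H = (1, 0), E = (0, 1).
1. L lies on line HE with HL:LE = 3:5 ⇒ L = (5/8, 3/8)
2. R lies on line GH with GR:RH = 1:(-4) ⇒ R = (-1/3, 0)
3. Y is the centroid of triangle LER ⇒ Y = (7/72, 11/24)
2·[YHE] = 4/9, 2·[HYG] = 11/24
[YHE]:[HYG] = 4/9:11/24 = 32/33

[YHE]:[HYG] = 32/33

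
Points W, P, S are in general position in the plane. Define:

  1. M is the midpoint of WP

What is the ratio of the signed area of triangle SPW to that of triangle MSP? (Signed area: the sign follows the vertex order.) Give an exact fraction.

Assign W = (0, 0), P = (1, 0), S = (0, 1) — the answer is frame-independent, so this choice is without loss of generality.
1. M is the midpoint of WP ⇒ M = (1/2, 0)
2·[SPW] = -1, 2·[MSP] = -1/2
[SPW]:[MSP] = -1:-1/2 = 2

[SPW]:[MSP] = 2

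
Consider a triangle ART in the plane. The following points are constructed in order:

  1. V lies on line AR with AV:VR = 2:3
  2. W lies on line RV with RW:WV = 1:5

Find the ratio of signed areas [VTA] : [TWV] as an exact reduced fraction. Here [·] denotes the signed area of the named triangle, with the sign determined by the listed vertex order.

Assign A = (0, 0), R = (1, 0), T = (0, 1) — the answer is frame-independent, so this choice is without loss of generality.
1. V lies on line AR with AV:VR = 2:3 ⇒ V = (2/5, 0)
2. W lies on line RV with RW:WV = 1:5 ⇒ W = (9/10, 0)
2·[VTA] = 2/5, 2·[TWV] = -1/2
[VTA]:[TWV] = 2/5:-1/2 = -4/5

[VTA]:[TWV] = -4/5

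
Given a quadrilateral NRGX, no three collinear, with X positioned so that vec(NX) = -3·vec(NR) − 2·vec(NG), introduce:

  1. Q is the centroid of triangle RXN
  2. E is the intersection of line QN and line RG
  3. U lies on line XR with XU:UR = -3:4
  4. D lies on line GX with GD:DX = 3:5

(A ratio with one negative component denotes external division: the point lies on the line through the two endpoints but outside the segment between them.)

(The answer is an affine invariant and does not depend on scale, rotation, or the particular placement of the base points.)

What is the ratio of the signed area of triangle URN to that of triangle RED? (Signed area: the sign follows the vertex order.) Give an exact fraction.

Assign N = (0, 0), R = (1, 0), G = (0, 1), X = (-3, -2) — the answer is frame-independent, so this choice is without loss of generality.
1. Q is the centroid of triangle RXN ⇒ Q = (-2/3, -2/3)
2. E is the intersection of line QN and line RG ⇒ E = (1/2, 1/2)
3. U lies on line XR with XU:UR = -3:4 ⇒ U = (-15, -8)
4. D lies on line GX with GD:DX = 3:5 ⇒ D = (-9/8, -1/8)
2·[URN] = 8, 2·[RED] = 9/8
[URN]:[RED] = 8:9/8 = 64/9

[URN]:[RED] = 64/9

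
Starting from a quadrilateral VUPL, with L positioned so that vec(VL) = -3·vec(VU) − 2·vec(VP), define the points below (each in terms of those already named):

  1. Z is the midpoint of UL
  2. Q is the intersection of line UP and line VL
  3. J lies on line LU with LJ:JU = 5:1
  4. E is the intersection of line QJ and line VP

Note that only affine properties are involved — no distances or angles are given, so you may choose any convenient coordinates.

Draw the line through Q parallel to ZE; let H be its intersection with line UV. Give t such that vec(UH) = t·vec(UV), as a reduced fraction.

t = -6/5

Choose coordinates V = (0, 0), U = (1, 0), P = (0, 1), L = (-3, -2).
1. Z is the midpoint of UL ⇒ Z = (-1, -1)
2. Q is the intersection of line UP and line VL ⇒ Q = (3/5, 2/5)
3. J lies on line LU with LJ:JU = 5:1 ⇒ J = (1/3, -1/3)
4. E is the intersection of line QJ and line VP ⇒ E = (0, -5/4)
through Q parallel to ZE: direction (1, -1/4); meets UV at H = (11/5, 0)
H = U + t·(V−U) with t = -6/5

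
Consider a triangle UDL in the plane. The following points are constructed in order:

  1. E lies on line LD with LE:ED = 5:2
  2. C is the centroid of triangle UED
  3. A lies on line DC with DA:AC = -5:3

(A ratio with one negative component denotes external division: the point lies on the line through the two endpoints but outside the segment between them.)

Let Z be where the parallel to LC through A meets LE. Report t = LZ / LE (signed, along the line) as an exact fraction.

Set U = (0, 0), D = (1, 0), L = (0, 1); any affine frame gives the same invariant.
1. E lies on line LD with LE:ED = 5:2 ⇒ E = (5/7, 2/7)
2. C is the centroid of triangle UED ⇒ C = (4/7, 2/21)
3. A lies on line DC with DA:AC = -5:3 ⇒ A = (-1/14, 5/21)
through A parallel to LC: direction (4/7, -19/21); meets LE at Z = (-3/2, 5/2)
Z = L + t·(E−L) with t = -21/10

t = -21/10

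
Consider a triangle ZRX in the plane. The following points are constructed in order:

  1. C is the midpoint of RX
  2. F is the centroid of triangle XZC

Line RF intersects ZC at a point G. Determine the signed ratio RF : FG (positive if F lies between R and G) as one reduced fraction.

RF:FG = -4

Work in coordinates with Z = (0, 0), R = (1, 0), X = (0, 1).
1. C is the midpoint of RX ⇒ C = (1/2, 1/2)
2. F is the centroid of triangle XZC ⇒ F = (1/6, 1/2)
line RF meets ZC at G = (3/8, 3/8)
F = R + t·(G−R) with t = 4/3, so RF:FG = 4/3:-1/3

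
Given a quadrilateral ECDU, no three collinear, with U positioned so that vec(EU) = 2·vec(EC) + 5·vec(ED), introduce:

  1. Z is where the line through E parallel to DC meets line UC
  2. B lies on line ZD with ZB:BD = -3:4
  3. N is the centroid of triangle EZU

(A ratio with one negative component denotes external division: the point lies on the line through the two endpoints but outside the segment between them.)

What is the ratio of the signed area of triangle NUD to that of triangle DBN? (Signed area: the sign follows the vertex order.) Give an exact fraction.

Assign E = (0, 0), C = (1, 0), D = (0, 1), U = (2, 5) — the answer is frame-independent, so this choice is without loss of generality.
1. Z is where the line through E parallel to DC meets line UC ⇒ Z = (5/6, -5/6)
2. B lies on line ZD with ZB:BD = -3:4 ⇒ B = (10/3, -19/3)
3. N is the centroid of triangle EZU ⇒ N = (17/18, 25/18)
2·[NUD] = 3, 2·[DBN] = 74/9
[NUD]:[DBN] = 3:74/9 = 27/74

[NUD]:[DBN] = 27/74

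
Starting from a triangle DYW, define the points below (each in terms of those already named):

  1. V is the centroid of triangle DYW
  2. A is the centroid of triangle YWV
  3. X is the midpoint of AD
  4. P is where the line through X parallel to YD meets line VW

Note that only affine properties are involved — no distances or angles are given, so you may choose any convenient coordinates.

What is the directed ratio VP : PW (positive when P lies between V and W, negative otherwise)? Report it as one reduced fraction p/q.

Assign D = (0, 0), Y = (1, 0), W = (0, 1) — the answer is frame-independent, so this choice is without loss of generality.
1. V is the centroid of triangle DYW ⇒ V = (1/3, 1/3)
2. A is the centroid of triangle YWV ⇒ A = (4/9, 4/9)
3. X is the midpoint of AD ⇒ X = (2/9, 2/9)
4. P is where the line through X parallel to YD meets line VW ⇒ P = (7/18, 2/9)
P = V + t·(W−V) with t = -1/6, so VP:PW = t:(1−t) = -1/6:7/6

VP:PW = -1/7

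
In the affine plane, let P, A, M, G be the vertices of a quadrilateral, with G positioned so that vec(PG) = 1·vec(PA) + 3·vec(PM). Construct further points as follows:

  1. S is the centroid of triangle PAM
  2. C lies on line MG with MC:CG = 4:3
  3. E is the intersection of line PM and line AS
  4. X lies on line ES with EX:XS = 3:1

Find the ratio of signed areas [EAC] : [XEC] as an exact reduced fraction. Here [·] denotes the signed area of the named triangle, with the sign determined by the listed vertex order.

Choose coordinates P = (0, 0), A = (1, 0), M = (0, 1), G = (1, 3).
1. S is the centroid of triangle PAM ⇒ S = (1/3, 1/3)
2. C lies on line MG with MC:CG = 4:3 ⇒ C = (4/7, 15/7)
3. E is the intersection of line PM and line AS ⇒ E = (0, 1/2)
4. X lies on line ES with EX:XS = 3:1 ⇒ X = (1/4, 3/8)
2·[EAC] = 27/14, 2·[XEC] = -27/56
[EAC]:[XEC] = 27/14:-27/56 = -4

[EAC]:[XEC] = -4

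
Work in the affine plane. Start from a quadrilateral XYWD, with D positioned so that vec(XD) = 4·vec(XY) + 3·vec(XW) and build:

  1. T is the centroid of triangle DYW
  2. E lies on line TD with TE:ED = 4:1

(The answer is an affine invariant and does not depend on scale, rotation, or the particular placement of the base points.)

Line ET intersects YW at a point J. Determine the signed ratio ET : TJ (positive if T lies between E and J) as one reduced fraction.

Work in coordinates with X = (0, 0), Y = (1, 0), W = (0, 1), D = (4, 3).
1. T is the centroid of triangle DYW ⇒ T = (5/3, 4/3)
2. E lies on line TD with TE:ED = 4:1 ⇒ E = (53/15, 8/3)
line ET meets YW at J = (1/2, 1/2)
T = E + t·(J−E) with t = 8/13, so ET:TJ = 8/13:5/13

ET:TJ = 8/5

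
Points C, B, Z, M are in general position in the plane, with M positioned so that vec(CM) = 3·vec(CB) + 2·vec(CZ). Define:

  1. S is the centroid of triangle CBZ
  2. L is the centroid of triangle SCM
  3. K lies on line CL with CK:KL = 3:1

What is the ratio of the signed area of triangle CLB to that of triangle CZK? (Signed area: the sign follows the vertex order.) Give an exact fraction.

Assign C = (0, 0), B = (1, 0), Z = (0, 1), M = (3, 2) — the answer is frame-independent, so this choice is without loss of generality.
1. S is the centroid of triangle CBZ ⇒ S = (1/3, 1/3)
2. L is the centroid of triangle SCM ⇒ L = (10/9, 7/9)
3. K lies on line CL with CK:KL = 3:1 ⇒ K = (5/6, 7/12)
2·[CLB] = -7/9, 2·[CZK] = -5/6
[CLB]:[CZK] = -7/9:-5/6 = 14/15

[CLB]:[CZK] = 14/15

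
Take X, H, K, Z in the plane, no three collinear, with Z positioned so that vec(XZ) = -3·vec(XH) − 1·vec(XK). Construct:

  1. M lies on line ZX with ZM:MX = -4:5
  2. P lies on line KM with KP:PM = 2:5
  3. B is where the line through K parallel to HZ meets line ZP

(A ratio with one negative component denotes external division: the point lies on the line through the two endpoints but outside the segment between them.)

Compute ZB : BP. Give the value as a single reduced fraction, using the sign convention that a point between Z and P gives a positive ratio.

ZB:BP = -35/18

Assign X = (0, 0), H = (1, 0), K = (0, 1), Z = (-3, -1) — the answer is frame-independent, so this choice is without loss of generality.
1. M lies on line ZX with ZM:MX = -4:5 ⇒ M = (-15, -5)
2. P lies on line KM with KP:PM = 2:5 ⇒ P = (-30/7, -5/7)
3. B is where the line through K parallel to HZ meets line ZP ⇒ B = (-96/17, -7/17)
B = Z + t·(P−Z) with t = 35/17, so ZB:BP = t:(1−t) = 35/17:-18/17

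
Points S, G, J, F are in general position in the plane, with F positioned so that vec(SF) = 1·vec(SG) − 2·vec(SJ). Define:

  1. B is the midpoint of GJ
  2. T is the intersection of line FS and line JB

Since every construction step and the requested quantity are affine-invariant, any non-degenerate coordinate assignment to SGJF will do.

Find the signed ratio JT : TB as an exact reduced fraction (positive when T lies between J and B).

JT:TB = -2/3

Assign S = (0, 0), G = (1, 0), J = (0, 1), F = (1, -2) — the answer is frame-independent, so this choice is without loss of generality.
1. B is the midpoint of GJ ⇒ B = (1/2, 1/2)
2. T is the intersection of line FS and line JB ⇒ T = (-1, 2)
T = J + t·(B−J) with t = -2, so JT:TB = t:(1−t) = -2:3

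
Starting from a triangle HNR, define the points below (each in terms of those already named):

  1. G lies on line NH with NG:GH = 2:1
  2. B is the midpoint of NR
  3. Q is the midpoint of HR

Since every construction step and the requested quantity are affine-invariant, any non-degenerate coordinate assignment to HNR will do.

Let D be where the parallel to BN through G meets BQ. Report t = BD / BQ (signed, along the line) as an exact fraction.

Set H = (0, 0), N = (1, 0), R = (0, 1); any affine frame gives the same invariant.
1. G lies on line NH with NG:GH = 2:1 ⇒ G = (1/3, 0)
2. B is the midpoint of NR ⇒ B = (1/2, 1/2)
3. Q is the midpoint of HR ⇒ Q = (0, 1/2)
through G parallel to BN: direction (1/2, -1/2); meets BQ at D = (-1/6, 1/2)
D = B + t·(Q−B) with t = 4/3

t = 4/3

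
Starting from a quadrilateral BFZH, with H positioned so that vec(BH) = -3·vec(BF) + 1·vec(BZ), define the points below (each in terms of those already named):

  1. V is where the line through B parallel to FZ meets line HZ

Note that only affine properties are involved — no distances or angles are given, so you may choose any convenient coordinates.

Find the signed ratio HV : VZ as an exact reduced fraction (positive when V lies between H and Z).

Choose coordinates B = (0, 0), F = (1, 0), Z = (0, 1), H = (-3, 1).
1. V is where the line through B parallel to FZ meets line HZ ⇒ V = (-1, 1)
V = H + t·(Z−H) with t = 2/3, so HV:VZ = t:(1−t) = 2/3:1/3

HV:VZ = 2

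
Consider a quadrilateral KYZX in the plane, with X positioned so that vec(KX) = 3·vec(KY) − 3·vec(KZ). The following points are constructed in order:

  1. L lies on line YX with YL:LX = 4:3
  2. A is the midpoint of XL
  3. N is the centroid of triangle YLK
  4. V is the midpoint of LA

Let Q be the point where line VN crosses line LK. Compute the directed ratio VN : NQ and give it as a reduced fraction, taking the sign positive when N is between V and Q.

Work in coordinates with K = (0, 0), Y = (1, 0), Z = (0, 1), X = (3, -3).
1. L lies on line YX with YL:LX = 4:3 ⇒ L = (15/7, -12/7)
2. A is the midpoint of XL ⇒ A = (18/7, -33/14)
3. N is the centroid of triangle YLK ⇒ N = (22/21, -4/7)
4. V is the midpoint of LA ⇒ V = (33/14, -57/28)
line VN meets LK at Q = (66/35, -264/175)
N = V + t·(Q−V) with t = 25/9, so VN:NQ = 25/9:-16/9

VN:NQ = -25/16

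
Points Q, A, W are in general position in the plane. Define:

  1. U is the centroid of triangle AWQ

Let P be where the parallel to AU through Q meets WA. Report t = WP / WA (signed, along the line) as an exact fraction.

Choose coordinates Q = (0, 0), A = (1, 0), W = (0, 1).
1. U is the centroid of triangle AWQ ⇒ U = (1/3, 1/3)
through Q parallel to AU: direction (-2/3, 1/3); meets WA at P = (2, -1)
P = W + t·(A−W) with t = 2

t = 2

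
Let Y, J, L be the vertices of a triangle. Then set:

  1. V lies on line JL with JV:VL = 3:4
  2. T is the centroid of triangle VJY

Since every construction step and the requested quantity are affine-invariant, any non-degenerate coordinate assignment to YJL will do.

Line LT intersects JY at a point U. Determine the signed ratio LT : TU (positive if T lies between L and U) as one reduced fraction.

LT:TU = 6

Work in coordinates with Y = (0, 0), J = (1, 0), L = (0, 1).
1. V lies on line JL with JV:VL = 3:4 ⇒ V = (4/7, 3/7)
2. T is the centroid of triangle VJY ⇒ T = (11/21, 1/7)
line LT meets JY at U = (11/18, 0)
T = L + t·(U−L) with t = 6/7, so LT:TU = 6/7:1/7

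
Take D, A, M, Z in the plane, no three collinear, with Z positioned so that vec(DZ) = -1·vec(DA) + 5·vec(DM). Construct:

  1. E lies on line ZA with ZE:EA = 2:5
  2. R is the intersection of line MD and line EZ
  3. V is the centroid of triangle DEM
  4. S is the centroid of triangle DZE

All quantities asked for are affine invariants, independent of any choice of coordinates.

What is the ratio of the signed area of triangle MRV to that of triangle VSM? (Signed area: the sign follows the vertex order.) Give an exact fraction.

Work in coordinates with D = (0, 0), A = (1, 0), M = (0, 1), Z = (-1, 5).
1. E lies on line ZA with ZE:EA = 2:5 ⇒ E = (-3/7, 25/7)
2. R is the intersection of line MD and line EZ ⇒ R = (0, 5/2)
3. V is the centroid of triangle DEM ⇒ V = (-1/7, 32/21)
4. S is the centroid of triangle DZE ⇒ S = (-10/21, 20/7)
2·[MRV] = 3/14, 2·[VSM] = -1/63
[MRV]:[VSM] = 3/14:-1/63 = -27/2

[MRV]:[VSM] = -27/2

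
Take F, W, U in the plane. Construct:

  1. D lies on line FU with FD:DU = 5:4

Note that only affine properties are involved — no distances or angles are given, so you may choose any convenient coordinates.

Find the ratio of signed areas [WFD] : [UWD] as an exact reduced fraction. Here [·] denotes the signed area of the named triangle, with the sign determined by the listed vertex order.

[WFD]:[UWD] = 5/4

Choose coordinates F = (0, 0), W = (1, 0), U = (0, 1).
1. D lies on line FU with FD:DU = 5:4 ⇒ D = (0, 5/9)
2·[WFD] = -5/9, 2·[UWD] = -4/9
[WFD]:[UWD] = -5/9:-4/9 = 5/4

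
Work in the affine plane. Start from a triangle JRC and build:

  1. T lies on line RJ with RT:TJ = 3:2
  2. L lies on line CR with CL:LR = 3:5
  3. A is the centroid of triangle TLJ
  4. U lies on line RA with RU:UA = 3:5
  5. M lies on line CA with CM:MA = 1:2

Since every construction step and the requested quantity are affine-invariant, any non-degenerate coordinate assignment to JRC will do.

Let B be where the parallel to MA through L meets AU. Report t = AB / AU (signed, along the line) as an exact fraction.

t = 3/5

Work in coordinates with J = (0, 0), R = (1, 0), C = (0, 1).
1. T lies on line RJ with RT:TJ = 3:2 ⇒ T = (2/5, 0)
2. L lies on line CR with CL:LR = 3:5 ⇒ L = (3/8, 5/8)
3. A is the centroid of triangle TLJ ⇒ A = (31/120, 5/24)
4. U lies on line RA with RU:UA = 3:5 ⇒ U = (231/320, 5/64)
5. M lies on line CA with CM:MA = 1:2 ⇒ M = (31/360, 53/72)
through L parallel to MA: direction (31/180, -19/36); meets AU at B = (103/192, 25/192)
B = A + t·(U−A) with t = 3/5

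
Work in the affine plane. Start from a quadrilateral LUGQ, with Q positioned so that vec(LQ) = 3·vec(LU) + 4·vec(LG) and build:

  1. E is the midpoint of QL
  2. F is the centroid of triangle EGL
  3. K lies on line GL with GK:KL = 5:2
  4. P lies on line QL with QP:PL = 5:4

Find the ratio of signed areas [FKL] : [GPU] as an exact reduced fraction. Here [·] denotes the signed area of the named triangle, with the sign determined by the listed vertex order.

[FKL]:[GPU] = -9/133

Work in coordinates with L = (0, 0), U = (1, 0), G = (0, 1), Q = (3, 4).
1. E is the midpoint of QL ⇒ E = (3/2, 2)
2. F is the centroid of triangle EGL ⇒ F = (1/2, 1)
3. K lies on line GL with GK:KL = 5:2 ⇒ K = (0, 2/7)
4. P lies on line QL with QP:PL = 5:4 ⇒ P = (4/3, 16/9)
2·[FKL] = 1/7, 2·[GPU] = -19/9
[FKL]:[GPU] = 1/7:-19/9 = -9/133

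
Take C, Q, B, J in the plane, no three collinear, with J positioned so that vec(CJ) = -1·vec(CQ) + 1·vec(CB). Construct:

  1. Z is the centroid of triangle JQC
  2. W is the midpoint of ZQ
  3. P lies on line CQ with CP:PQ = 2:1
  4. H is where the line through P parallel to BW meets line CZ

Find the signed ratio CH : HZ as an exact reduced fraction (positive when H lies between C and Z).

CH:HZ = -10/7

Work in coordinates with C = (0, 0), Q = (1, 0), B = (0, 1), J = (-1, 1).
1. Z is the centroid of triangle JQC ⇒ Z = (0, 1/3)
2. W is the midpoint of ZQ ⇒ W = (1/2, 1/6)
3. P lies on line CQ with CP:PQ = 2:1 ⇒ P = (2/3, 0)
4. H is where the line through P parallel to BW meets line CZ ⇒ H = (0, 10/9)
H = C + t·(Z−C) with t = 10/3, so CH:HZ = t:(1−t) = 10/3:-7/3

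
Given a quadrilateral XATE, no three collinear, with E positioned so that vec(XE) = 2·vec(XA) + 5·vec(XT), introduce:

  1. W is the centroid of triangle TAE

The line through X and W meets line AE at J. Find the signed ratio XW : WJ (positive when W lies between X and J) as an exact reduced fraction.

XW:WJ = 3/2

Assign X = (0, 0), A = (1, 0), T = (0, 1), E = (2, 5) — the answer is frame-independent, so this choice is without loss of generality.
1. W is the centroid of triangle TAE ⇒ W = (1, 2)
line XW meets AE at J = (5/3, 10/3)
W = X + t·(J−X) with t = 3/5, so XW:WJ = 3/5:2/5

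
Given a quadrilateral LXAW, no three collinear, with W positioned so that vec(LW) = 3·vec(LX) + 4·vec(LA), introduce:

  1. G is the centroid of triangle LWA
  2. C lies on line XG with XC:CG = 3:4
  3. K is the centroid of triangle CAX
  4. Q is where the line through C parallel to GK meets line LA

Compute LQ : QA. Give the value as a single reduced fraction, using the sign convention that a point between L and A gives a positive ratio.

Choose coordinates L = (0, 0), X = (1, 0), A = (0, 1), W = (3, 4).
1. G is the centroid of triangle LWA ⇒ G = (1, 5/3)
2. C lies on line XG with XC:CG = 3:4 ⇒ C = (1, 5/7)
3. K is the centroid of triangle CAX ⇒ K = (2/3, 4/7)
4. Q is where the line through C parallel to GK meets line LA ⇒ Q = (0, -18/7)
Q = L + t·(A−L) with t = -18/7, so LQ:QA = t:(1−t) = -18/7:25/7

LQ:QA = -18/25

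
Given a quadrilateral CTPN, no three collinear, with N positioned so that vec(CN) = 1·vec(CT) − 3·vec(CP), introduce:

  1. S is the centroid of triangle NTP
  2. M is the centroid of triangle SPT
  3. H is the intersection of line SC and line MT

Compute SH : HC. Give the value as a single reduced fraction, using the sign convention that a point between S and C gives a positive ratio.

Choose coordinates C = (0, 0), T = (1, 0), P = (0, 1), N = (1, -3).
1. S is the centroid of triangle NTP ⇒ S = (2/3, -2/3)
2. M is the centroid of triangle SPT ⇒ M = (5/9, 1/9)
3. H is the intersection of line SC and line MT ⇒ H = (-1/3, 1/3)
H = S + t·(C−S) with t = 3/2, so SH:HC = t:(1−t) = 3/2:-1/2

SH:HC = -3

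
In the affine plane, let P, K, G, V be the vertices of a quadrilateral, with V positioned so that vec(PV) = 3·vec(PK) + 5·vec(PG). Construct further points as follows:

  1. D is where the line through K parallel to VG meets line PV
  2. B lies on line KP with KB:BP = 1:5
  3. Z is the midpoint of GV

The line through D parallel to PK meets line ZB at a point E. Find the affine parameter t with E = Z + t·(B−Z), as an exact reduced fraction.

Set P = (0, 0), K = (1, 0), G = (0, 1), V = (3, 5); any affine frame gives the same invariant.
1. D is where the line through K parallel to VG meets line PV ⇒ D = (-4, -20/3)
2. B lies on line KP with KB:BP = 1:5 ⇒ B = (5/6, 0)
3. Z is the midpoint of GV ⇒ Z = (3/2, 3)
through D parallel to PK: direction (1, 0); meets ZB at E = (-35/54, -20/3)
E = Z + t·(B−Z) with t = 29/9

t = 29/9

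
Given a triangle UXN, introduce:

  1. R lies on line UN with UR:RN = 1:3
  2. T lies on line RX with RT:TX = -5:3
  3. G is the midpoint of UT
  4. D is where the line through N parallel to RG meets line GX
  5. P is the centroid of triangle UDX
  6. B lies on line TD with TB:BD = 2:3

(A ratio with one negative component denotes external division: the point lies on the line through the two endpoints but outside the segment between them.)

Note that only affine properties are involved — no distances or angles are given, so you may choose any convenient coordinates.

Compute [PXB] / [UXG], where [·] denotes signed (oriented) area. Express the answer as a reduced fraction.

[PXB]:[UXG] = -53/30

Choose coordinates U = (0, 0), X = (1, 0), N = (0, 1).
1. R lies on line UN with UR:RN = 1:3 ⇒ R = (0, 1/4)
2. T lies on line RX with RT:TX = -5:3 ⇒ T = (5/2, -3/8)
3. G is the midpoint of UT ⇒ G = (5/4, -3/16)
4. D is where the line through N parallel to RG meets line GX ⇒ D = (-5/8, 39/32)
5. P is the centroid of triangle UDX ⇒ P = (1/8, 13/32)
6. B lies on line TD with TB:BD = 2:3 ⇒ B = (5/4, 21/80)
2·[PXB] = 53/160, 2·[UXG] = -3/16
[PXB]:[UXG] = 53/160:-3/16 = -53/30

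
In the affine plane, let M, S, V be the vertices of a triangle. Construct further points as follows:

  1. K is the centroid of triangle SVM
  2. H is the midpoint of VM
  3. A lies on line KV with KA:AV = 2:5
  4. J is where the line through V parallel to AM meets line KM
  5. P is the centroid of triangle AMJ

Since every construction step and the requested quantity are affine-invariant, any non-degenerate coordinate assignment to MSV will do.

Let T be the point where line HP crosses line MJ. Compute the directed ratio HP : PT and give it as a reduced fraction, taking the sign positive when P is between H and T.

Work in coordinates with M = (0, 0), S = (1, 0), V = (0, 1).
1. K is the centroid of triangle SVM ⇒ K = (1/3, 1/3)
2. H is the midpoint of VM ⇒ H = (0, 1/2)
3. A lies on line KV with KA:AV = 2:5 ⇒ A = (5/21, 11/21)
4. J is where the line through V parallel to AM meets line KM ⇒ J = (-5/6, -5/6)
5. P is the centroid of triangle AMJ ⇒ P = (-25/126, -13/126)
line HP meets MJ at T = (-25/102, -25/102)
P = H + t·(T−H) with t = 17/21, so HP:PT = 17/21:4/21

HP:PT = 17/4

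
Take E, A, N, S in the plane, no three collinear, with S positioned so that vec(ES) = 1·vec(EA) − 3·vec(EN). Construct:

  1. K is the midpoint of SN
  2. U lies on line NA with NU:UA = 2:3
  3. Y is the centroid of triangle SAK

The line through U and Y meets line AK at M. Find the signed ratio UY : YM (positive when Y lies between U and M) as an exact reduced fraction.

Assign E = (0, 0), A = (1, 0), N = (0, 1), S = (1, -3) — the answer is frame-independent, so this choice is without loss of generality.
1. K is the midpoint of SN ⇒ K = (1/2, -1)
2. U lies on line NA with NU:UA = 2:3 ⇒ U = (2/5, 3/5)
3. Y is the centroid of triangle SAK ⇒ Y = (5/6, -4/3)
line UY meets AK at M = (19/28, -9/14)
Y = U + t·(M−U) with t = 14/9, so UY:YM = 14/9:-5/9

UY:YM = -14/5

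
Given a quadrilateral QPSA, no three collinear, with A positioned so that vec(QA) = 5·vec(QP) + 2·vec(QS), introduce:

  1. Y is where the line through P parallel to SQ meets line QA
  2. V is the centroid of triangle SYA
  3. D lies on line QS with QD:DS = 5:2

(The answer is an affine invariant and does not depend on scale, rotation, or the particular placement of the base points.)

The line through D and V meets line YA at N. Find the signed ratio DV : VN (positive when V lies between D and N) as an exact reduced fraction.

Choose coordinates Q = (0, 0), P = (1, 0), S = (0, 1), A = (5, 2).
1. Y is where the line through P parallel to SQ meets line QA ⇒ Y = (1, 2/5)
2. V is the centroid of triangle SYA ⇒ V = (2, 17/15)
3. D lies on line QS with QD:DS = 5:2 ⇒ D = (0, 5/7)
line DV meets YA at N = (15/4, 3/2)
V = D + t·(N−D) with t = 8/15, so DV:VN = 8/15:7/15

DV:VN = 8/7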